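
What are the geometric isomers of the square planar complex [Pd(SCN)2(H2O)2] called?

A square has two trans pairs of vertices; adjacent vertices are cis.
There are 2 geometric isomers: SCN cis; SCN trans.

cis and trans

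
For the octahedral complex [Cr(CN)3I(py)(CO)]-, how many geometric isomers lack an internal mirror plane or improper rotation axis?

The six octahedral sites form three mutually perpendicular trans pairs.
Working through the distinct placements yields 4 geometric isomers: CN mer (3 arrangements); CN fac (chiral).
One of these lacks any improper symmetry element and so occurs as an enantiomeric pair, giving 4 + 1 = 5 stereoisomers in total.

1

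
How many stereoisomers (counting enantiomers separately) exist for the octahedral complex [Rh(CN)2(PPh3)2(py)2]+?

The six octahedral sites form three mutually perpendicular trans pairs.
Systematic placement gives 5 geometric isomers: CN trans, PPh3 trans, py trans; CN trans, PPh3 cis, py cis; CN cis, PPh3 cis, py trans; CN cis, PPh3 cis, py cis (chiral); CN cis, PPh3 trans, py cis.
One of these lacks any improper symmetry element and so occurs as an enantiomeric pair, giving 5 + 1 = 6 stereoisomers in total.

6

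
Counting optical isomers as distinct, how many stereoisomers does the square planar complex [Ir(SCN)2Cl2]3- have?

2

A square has two trans pairs of vertices; adjacent vertices are cis.
There are 2 geometric isomers: SCN cis; SCN trans.
Each arrangement has an internal mirror plane or centre of symmetry, so none is chiral.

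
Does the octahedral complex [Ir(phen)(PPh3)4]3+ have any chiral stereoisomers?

Each phen is bidentate and must span two cis positions.
Only one geometric arrangement is possible.

no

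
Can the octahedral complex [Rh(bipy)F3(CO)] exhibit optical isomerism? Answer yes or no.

In an octahedral complex each vertex has one trans partner and four cis neighbours.
Each bipy is bidentate and must span two cis positions.
Working through the distinct placements yields 2 geometric isomers: F fac; F mer.
Each arrangement has an internal mirror plane or centre of symmetry, so none is chiral.

no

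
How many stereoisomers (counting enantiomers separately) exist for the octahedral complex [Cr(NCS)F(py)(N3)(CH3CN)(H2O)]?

30

An octahedron has six vertices in three trans pairs; every non-trans pair is cis.
Exhaustive case analysis gives 15 geometric isomers.
Of these, 15 lack any improper symmetry element and so occur as enantiomeric pairs, giving 15 + 15 = 30 stereoisomers in total.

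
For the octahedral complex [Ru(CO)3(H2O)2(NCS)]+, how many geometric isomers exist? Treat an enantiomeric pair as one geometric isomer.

Working through the distinct placements yields 3 geometric isomers: CO mer, H2O cis; CO mer, H2O trans; CO fac, H2O cis.

3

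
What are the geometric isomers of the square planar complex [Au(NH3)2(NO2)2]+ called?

cis and trans

In a square planar complex each vertex has one trans partner and two cis neighbours.
The distinct arrangements are (2 in all): NH3 cis; NH3 trans.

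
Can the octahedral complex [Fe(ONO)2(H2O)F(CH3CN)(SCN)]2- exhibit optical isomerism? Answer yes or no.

yes

The six octahedral sites form three mutually perpendicular trans pairs.
Placing the ligands in turn and identifying arrangements related by rotation or reflection leaves 9 distinct geometric isomers.
Of these, 6 lack any improper symmetry element and so occur as enantiomeric pairs, giving 9 + 6 = 15 stereoisomers in total.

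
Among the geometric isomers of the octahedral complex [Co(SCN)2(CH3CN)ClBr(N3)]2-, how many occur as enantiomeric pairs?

6

In an octahedral complex each vertex has one trans partner and four cis neighbours.
Exhaustive case analysis gives 9 geometric isomers.
Of these, 6 lack any improper symmetry element and so occur as enantiomeric pairs, giving 9 + 6 = 15 stereoisomers in total.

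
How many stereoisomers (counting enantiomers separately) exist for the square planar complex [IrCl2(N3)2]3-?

2

A square has two trans pairs of vertices; adjacent vertices are cis.
Systematic placement gives 2 geometric isomers: Cl cis; Cl trans.
Each arrangement has an internal mirror plane or centre of symmetry, so none is chiral.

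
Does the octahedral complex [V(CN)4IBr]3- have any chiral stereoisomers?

The six octahedral sites form three mutually perpendicular trans pairs.
There are 2 geometric isomers: I and Br mutually cis; I and Br mutually trans.
Each arrangement has an internal mirror plane or centre of symmetry, so none is chiral.

no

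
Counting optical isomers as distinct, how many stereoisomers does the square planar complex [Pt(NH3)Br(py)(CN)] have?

A square has two trans pairs of vertices; adjacent vertices are cis.
Systematic placement gives 3 geometric isomers: (Br/NH3 trans, CN/py trans); (Br/py trans, CN/NH3 trans); (Br/CN trans, NH3/py trans).
Each arrangement has an internal mirror plane or centre of symmetry, so none is chiral.

3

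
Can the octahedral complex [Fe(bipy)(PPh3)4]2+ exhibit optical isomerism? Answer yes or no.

no

An octahedron has six vertices in three trans pairs; every non-trans pair is cis.
Each bipy is bidentate and must span two cis positions.
Only one geometric arrangement is possible.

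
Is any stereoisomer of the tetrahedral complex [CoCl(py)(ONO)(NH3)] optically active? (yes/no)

yes

All four vertices of a tetrahedron are equivalent and mutually adjacent, so cis/trans isomerism cannot arise.
Only one geometric arrangement is possible; it has no improper symmetry element, so it exists as a pair of enantiomers (2 stereoisomers).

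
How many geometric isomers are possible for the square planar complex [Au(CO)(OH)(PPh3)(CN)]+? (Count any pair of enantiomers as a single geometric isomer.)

In a square planar complex each vertex has one trans partner and two cis neighbours.
Systematic placement gives 3 geometric isomers: (CN/OH trans, CO/PPh3 trans); (CN/PPh3 trans, CO/OH trans); (CN/CO trans, OH/PPh3 trans).

3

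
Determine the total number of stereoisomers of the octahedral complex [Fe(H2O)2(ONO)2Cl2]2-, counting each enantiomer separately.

6

The distinct arrangements are (5 in all): H2O trans, ONO trans, Cl trans; H2O cis, ONO cis, Cl trans; H2O cis, ONO trans, Cl cis; H2O cis, ONO cis, Cl cis (chiral); H2O trans, ONO cis, Cl cis.
One of these lacks any improper symmetry element and so occurs as an enantiomeric pair, giving 5 + 1 = 6 stereoisomers in total.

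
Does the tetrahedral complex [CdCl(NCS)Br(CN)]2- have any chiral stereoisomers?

In a tetrahedral complex all four positions are equivalent and every pair of ligands is adjacent — there is no cis/trans distinction.
Only one geometric arrangement is possible; it has no improper symmetry element, so it exists as a pair of enantiomers (2 stereoisomers).

yes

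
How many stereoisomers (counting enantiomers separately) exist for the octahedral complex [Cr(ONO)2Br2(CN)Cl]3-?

In an octahedral complex each vertex has one trans partner and four cis neighbours.
Working through the distinct placements yields 6 geometric isomers: ONO trans, Br trans; ONO cis, Br trans; ONO trans, Br cis; ONO cis, Br cis (3 arrangements, 2 chiral).
Of these, 2 lack any improper symmetry element and so occur as enantiomeric pairs, giving 6 + 2 = 8 stereoisomers in total.

8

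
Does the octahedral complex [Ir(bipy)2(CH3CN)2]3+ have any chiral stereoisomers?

The six octahedral sites form three mutually perpendicular trans pairs.
Each bipy is bidentate and must span two cis positions.
Working through the distinct placements yields 2 geometric isomers: CH3CN trans; CH3CN cis (chiral).
One of these lacks any improper symmetry element and so occurs as an enantiomeric pair, giving 2 + 1 = 3 stereoisomers in total.

yes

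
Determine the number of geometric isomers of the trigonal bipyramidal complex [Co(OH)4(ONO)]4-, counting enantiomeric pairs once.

2

In a trigonal bipyramid the two axial positions differ from the three equatorial ones.
Working through the distinct placements yields 2 geometric isomers: ONO equatorial; ONO axial.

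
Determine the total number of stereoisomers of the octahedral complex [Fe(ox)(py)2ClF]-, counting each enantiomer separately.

In an octahedral complex each vertex has one trans partner and four cis neighbours.
Each ox is bidentate and must span two cis positions.
Working through the distinct placements yields 4 geometric isomers: py cis (3 arrangements, 2 chiral); py trans.
Of these, 2 lack any improper symmetry element and so occur as enantiomeric pairs, giving 4 + 2 = 6 stereoisomers in total.

6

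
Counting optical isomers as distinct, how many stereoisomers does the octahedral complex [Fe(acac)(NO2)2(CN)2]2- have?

4

In an octahedral complex each vertex has one trans partner and four cis neighbours.
Each acac is bidentate and must span two cis positions.
Working through the distinct placements yields 3 geometric isomers: NO2 cis, CN trans; NO2 cis, CN cis (chiral); NO2 trans, CN cis.
One of these lacks any improper symmetry element and so occurs as an enantiomeric pair, giving 3 + 1 = 4 stereoisomers in total.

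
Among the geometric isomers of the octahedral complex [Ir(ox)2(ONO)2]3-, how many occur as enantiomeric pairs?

1

An octahedron has six vertices in three trans pairs; every non-trans pair is cis.
Each ox is bidentate and must span two cis positions.
There are 2 geometric isomers: ONO trans; ONO cis (chiral).
One of these lacks any improper symmetry element and so occurs as an enantiomeric pair, giving 2 + 1 = 3 stereoisomers in total.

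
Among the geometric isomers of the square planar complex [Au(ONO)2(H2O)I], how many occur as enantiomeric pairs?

Systematic placement gives 2 geometric isomers: ONO cis; ONO trans.
Each arrangement has an internal mirror plane or centre of symmetry, so none is chiral.

0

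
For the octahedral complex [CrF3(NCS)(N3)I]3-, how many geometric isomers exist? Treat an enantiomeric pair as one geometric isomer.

4

There are 4 geometric isomers: F mer (3 arrangements); F fac (chiral).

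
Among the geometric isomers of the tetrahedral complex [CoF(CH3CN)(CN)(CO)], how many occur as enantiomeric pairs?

1

In a tetrahedral complex all four positions are equivalent and every pair of ligands is adjacent — there is no cis/trans distinction.
Only one geometric arrangement is possible; it has no improper symmetry element, so it exists as a pair of enantiomers (2 stereoisomers).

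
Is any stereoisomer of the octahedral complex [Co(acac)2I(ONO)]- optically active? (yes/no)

In an octahedral complex each vertex has one trans partner and four cis neighbours.
Each acac is bidentate and must span two cis positions.
There are 2 geometric isomers: I and ONO mutually trans; I and ONO mutually cis (chiral).
One of these lacks any improper symmetry element and so occurs as an enantiomeric pair, giving 2 + 1 = 3 stereoisomers in total.

yes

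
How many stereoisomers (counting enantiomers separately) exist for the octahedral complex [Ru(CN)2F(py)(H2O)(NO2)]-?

The six octahedral sites form three mutually perpendicular trans pairs.
Exhaustive case analysis gives 9 geometric isomers.
Of these, 6 lack any improper symmetry element and so occur as enantiomeric pairs, giving 9 + 6 = 15 stereoisomers in total.

15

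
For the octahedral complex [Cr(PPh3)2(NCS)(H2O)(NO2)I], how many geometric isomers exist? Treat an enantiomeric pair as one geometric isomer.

9

The six octahedral sites form three mutually perpendicular trans pairs.
Exhaustive case analysis gives 9 geometric isomers.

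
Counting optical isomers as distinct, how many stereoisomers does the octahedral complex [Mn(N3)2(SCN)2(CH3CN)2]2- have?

6

The six octahedral sites form three mutually perpendicular trans pairs.
There are 5 geometric isomers: N3 trans, SCN trans, CH3CN trans; N3 cis, SCN cis, CH3CN trans; N3 cis, SCN trans, CH3CN cis; N3 cis, SCN cis, CH3CN cis (chiral); N3 trans, SCN cis, CH3CN cis.
One of these lacks any improper symmetry element and so occurs as an enantiomeric pair, giving 5 + 1 = 6 stereoisomers in total.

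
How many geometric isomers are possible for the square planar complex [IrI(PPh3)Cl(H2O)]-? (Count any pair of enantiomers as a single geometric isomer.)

A square has two trans pairs of vertices; adjacent vertices are cis.
The distinct arrangements are (3 in all): (Cl/I trans, H2O/PPh3 trans); (Cl/PPh3 trans, H2O/I trans); (Cl/H2O trans, I/PPh3 trans).

3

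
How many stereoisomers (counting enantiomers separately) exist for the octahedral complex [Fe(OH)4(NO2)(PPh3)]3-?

2

In an octahedral complex each vertex has one trans partner and four cis neighbours.
Working through the distinct placements yields 2 geometric isomers: NO2 and PPh3 mutually cis; NO2 and PPh3 mutually trans.
Each arrangement has an internal mirror plane or centre of symmetry, so none is chiral.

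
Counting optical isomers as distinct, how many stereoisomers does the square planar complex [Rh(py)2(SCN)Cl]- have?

Systematic placement gives 2 geometric isomers: py cis; py trans.
Each arrangement has an internal mirror plane or centre of symmetry, so none is chiral.

2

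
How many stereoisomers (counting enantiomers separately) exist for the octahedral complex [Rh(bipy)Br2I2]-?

An octahedron has six vertices in three trans pairs; every non-trans pair is cis.
Each bipy is bidentate and must span two cis positions.
There are 3 geometric isomers: Br trans, I cis; Br cis, I cis (chiral); Br cis, I trans.
One of these lacks any improper symmetry element and so occurs as an enantiomeric pair, giving 3 + 1 = 4 stereoisomers in total.

4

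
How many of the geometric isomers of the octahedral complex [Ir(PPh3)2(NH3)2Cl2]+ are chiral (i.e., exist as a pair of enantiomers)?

1

In an octahedral complex each vertex has one trans partner and four cis neighbours.
There are 5 geometric isomers: PPh3 trans, NH3 trans, Cl trans; PPh3 cis, NH3 cis, Cl trans; PPh3 trans, NH3 cis, Cl cis; PPh3 cis, NH3 cis, Cl cis (chiral); PPh3 cis, NH3 trans, Cl cis.
One of these lacks any improper symmetry element and so occurs as an enantiomeric pair, giving 5 + 1 = 6 stereoisomers in total.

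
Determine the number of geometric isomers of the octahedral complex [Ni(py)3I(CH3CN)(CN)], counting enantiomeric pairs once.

4

The six octahedral sites form three mutually perpendicular trans pairs.
There are 4 geometric isomers: py mer (3 arrangements); py fac (chiral).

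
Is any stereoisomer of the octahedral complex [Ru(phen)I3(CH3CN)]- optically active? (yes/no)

no

An octahedron has six vertices in three trans pairs; every non-trans pair is cis.
Each phen is bidentate and must span two cis positions.
The distinct arrangements are (2 in all): I fac; I mer.
Each arrangement has an internal mirror plane or centre of symmetry, so none is chiral.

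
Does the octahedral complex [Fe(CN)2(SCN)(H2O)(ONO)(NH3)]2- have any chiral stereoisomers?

yes

The six octahedral sites form three mutually perpendicular trans pairs.
Systematic enumeration (placing each ligand type in turn and discarding arrangements equivalent by rotation or reflection) gives 9 geometric isomers.
Of these, 6 lack any improper symmetry element and so occur as enantiomeric pairs, giving 9 + 6 = 15 stereoisomers in total.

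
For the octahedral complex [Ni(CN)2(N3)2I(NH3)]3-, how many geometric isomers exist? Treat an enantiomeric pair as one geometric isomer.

6

In an octahedral complex each vertex has one trans partner and four cis neighbours.
Working through the distinct placements yields 6 geometric isomers: CN trans, N3 cis; CN trans, N3 trans; CN cis, N3 cis (3 arrangements, 2 chiral); CN cis, N3 trans.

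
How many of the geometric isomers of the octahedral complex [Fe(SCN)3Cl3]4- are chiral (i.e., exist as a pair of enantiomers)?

The six octahedral sites form three mutually perpendicular trans pairs.
Working through the distinct placements yields 2 geometric isomers: SCN mer; SCN fac.
Each arrangement has an internal mirror plane or centre of symmetry, so none is chiral.

0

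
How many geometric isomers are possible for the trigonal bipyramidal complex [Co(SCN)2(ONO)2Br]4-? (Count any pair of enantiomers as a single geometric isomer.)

5

A trigonal bipyramid has two axial and three equatorial sites, which are chemically inequivalent.
Systematic enumeration (placing each ligand type in turn and discarding arrangements equivalent by rotation or reflection) gives 5 geometric isomers.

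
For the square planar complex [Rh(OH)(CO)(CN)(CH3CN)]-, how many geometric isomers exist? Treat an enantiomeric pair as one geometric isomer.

3

Working through the distinct placements yields 3 geometric isomers: (CH3CN/CO trans, CN/OH trans); (CH3CN/OH trans, CN/CO trans); (CH3CN/CN trans, CO/OH trans).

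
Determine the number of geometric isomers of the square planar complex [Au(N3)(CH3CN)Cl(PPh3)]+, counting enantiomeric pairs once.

3

A square has two trans pairs of vertices; adjacent vertices are cis.
Systematic placement gives 3 geometric isomers: (CH3CN/N3 trans, Cl/PPh3 trans); (CH3CN/PPh3 trans, Cl/N3 trans); (CH3CN/Cl trans, N3/PPh3 trans).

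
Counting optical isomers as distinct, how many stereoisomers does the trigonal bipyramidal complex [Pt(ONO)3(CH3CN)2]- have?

3

In a trigonal bipyramid the two axial positions differ from the three equatorial ones.
Systematic placement gives 3 geometric isomers: CH3CN both axial; CH3CN one axial, one equatorial; CH3CN both equatorial.
Each arrangement has an internal mirror plane or centre of symmetry, so none is chiral.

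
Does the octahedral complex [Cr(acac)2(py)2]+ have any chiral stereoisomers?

An octahedron has six vertices in three trans pairs; every non-trans pair is cis.
Each acac is bidentate and must span two cis positions.
Working through the distinct placements yields 2 geometric isomers: py trans; py cis (chiral).
One of these lacks any improper symmetry element and so occurs as an enantiomeric pair, giving 2 + 1 = 3 stereoisomers in total.

yes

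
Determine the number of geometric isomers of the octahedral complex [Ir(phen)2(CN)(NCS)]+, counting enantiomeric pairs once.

An octahedron has six vertices in three trans pairs; every non-trans pair is cis.
Each phen is bidentate and must span two cis positions.
The distinct arrangements are (2 in all): CN and NCS mutually trans; CN and NCS mutually cis (chiral).

2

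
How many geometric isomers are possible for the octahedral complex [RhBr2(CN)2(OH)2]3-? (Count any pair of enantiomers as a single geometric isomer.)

The six octahedral sites form three mutually perpendicular trans pairs.
Systematic placement gives 5 geometric isomers: Br trans, CN trans, OH trans; Br trans, CN cis, OH cis; Br cis, CN cis, OH trans; Br cis, CN cis, OH cis (chiral); Br cis, CN trans, OH cis.

5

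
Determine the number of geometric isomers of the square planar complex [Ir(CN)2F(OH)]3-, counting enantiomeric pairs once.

A square has two trans pairs of vertices; adjacent vertices are cis.
Systematic placement gives 2 geometric isomers: CN cis; CN trans.

2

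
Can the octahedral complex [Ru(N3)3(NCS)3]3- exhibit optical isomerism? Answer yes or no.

The six octahedral sites form three mutually perpendicular trans pairs.
Working through the distinct placements yields 2 geometric isomers: N3 mer; N3 fac.
Each arrangement has an internal mirror plane or centre of symmetry, so none is chiral.

no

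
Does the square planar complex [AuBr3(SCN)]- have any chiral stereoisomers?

no

Only one geometric arrangement is possible.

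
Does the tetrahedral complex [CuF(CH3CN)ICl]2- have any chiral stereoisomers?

All four vertices of a tetrahedron are equivalent and mutually adjacent, so cis/trans isomerism cannot arise.
Only one geometric arrangement is possible; it has no improper symmetry element, so it exists as a pair of enantiomers (2 stereoisomers).

yes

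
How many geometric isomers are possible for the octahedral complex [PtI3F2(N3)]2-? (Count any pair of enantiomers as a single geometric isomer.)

In an octahedral complex each vertex has one trans partner and four cis neighbours.
The distinct arrangements are (3 in all): I mer, F trans; I fac, F cis; I mer, F cis.

3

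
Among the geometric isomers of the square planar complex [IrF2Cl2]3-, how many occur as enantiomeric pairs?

0

A square has two trans pairs of vertices; adjacent vertices are cis.
The distinct arrangements are (2 in all): F cis; F trans.
Each arrangement has an internal mirror plane or centre of symmetry, so none is chiral.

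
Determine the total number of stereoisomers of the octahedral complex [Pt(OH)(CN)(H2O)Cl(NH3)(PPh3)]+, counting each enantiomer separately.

30

Systematic enumeration (placing each ligand type in turn and discarding arrangements equivalent by rotation or reflection) gives 15 geometric isomers.
Of these, 15 lack any improper symmetry element and so occur as enantiomeric pairs, giving 15 + 15 = 30 stereoisomers in total.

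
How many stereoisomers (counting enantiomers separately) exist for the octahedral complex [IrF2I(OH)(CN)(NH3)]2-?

Placing the ligands in turn and identifying arrangements related by rotation or reflection leaves 9 distinct geometric isomers.
Of these, 6 lack any improper symmetry element and so occur as enantiomeric pairs, giving 9 + 6 = 15 stereoisomers in total.

15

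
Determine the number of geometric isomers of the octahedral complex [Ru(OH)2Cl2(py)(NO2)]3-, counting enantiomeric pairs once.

There are 6 geometric isomers: OH cis, Cl trans; OH trans, Cl trans; OH cis, Cl cis (3 arrangements, 2 chiral); OH trans, Cl cis.

6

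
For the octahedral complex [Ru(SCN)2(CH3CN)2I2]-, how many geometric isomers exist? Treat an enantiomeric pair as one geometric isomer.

An octahedron has six vertices in three trans pairs; every non-trans pair is cis.
Systematic placement gives 5 geometric isomers: SCN trans, CH3CN trans, I trans; SCN cis, CH3CN trans, I cis; SCN trans, CH3CN cis, I cis; SCN cis, CH3CN cis, I cis (chiral); SCN cis, CH3CN cis, I trans.

5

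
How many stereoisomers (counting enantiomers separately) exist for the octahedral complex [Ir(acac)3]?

2

Each acac is bidentate and must span two cis positions.
Only one geometric arrangement is possible; it has no improper symmetry element, so it exists as a pair of enantiomers (2 stereoisomers).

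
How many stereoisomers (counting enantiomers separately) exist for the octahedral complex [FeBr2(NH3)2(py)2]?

6

The six octahedral sites form three mutually perpendicular trans pairs.
The distinct arrangements are (5 in all): Br trans, NH3 trans, py trans; Br trans, NH3 cis, py cis; Br cis, NH3 cis, py trans; Br cis, NH3 cis, py cis (chiral); Br cis, NH3 trans, py cis.
One of these lacks any improper symmetry element and so occurs as an enantiomeric pair, giving 5 + 1 = 6 stereoisomers in total.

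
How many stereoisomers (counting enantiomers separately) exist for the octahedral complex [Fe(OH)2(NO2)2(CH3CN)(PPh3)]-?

8

An octahedron has six vertices in three trans pairs; every non-trans pair is cis.
Systematic placement gives 6 geometric isomers: OH cis, NO2 cis (3 arrangements, 2 chiral); OH trans, NO2 cis; OH cis, NO2 trans; OH trans, NO2 trans.
Of these, 2 lack any improper symmetry element and so occur as enantiomeric pairs, giving 6 + 2 = 8 stereoisomers in total.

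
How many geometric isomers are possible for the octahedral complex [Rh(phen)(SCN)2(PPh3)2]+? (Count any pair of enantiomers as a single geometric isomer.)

3

The six octahedral sites form three mutually perpendicular trans pairs.
Each phen is bidentate and must span two cis positions.
Working through the distinct placements yields 3 geometric isomers: SCN cis, PPh3 trans; SCN cis, PPh3 cis (chiral); SCN trans, PPh3 cis.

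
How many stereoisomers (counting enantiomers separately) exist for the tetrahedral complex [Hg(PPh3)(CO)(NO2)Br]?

2

In a tetrahedral complex all four positions are equivalent and every pair of ligands is adjacent — there is no cis/trans distinction.
Only one geometric arrangement is possible; it has no improper symmetry element, so it exists as a pair of enantiomers (2 stereoisomers).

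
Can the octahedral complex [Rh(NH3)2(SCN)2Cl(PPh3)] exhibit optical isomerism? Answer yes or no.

yes

The six octahedral sites form three mutually perpendicular trans pairs.
Working through the distinct placements yields 6 geometric isomers: NH3 cis, SCN trans; NH3 cis, SCN cis (3 arrangements, 2 chiral); NH3 trans, SCN trans; NH3 trans, SCN cis.
Of these, 2 lack any improper symmetry element and so occur as enantiomeric pairs, giving 6 + 2 = 8 stereoisomers in total.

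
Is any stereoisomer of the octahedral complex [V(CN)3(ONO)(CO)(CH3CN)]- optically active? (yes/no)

yes

An octahedron has six vertices in three trans pairs; every non-trans pair is cis.
The distinct arrangements are (4 in all): CN mer (3 arrangements); CN fac (chiral).
One of these lacks any improper symmetry element and so occurs as an enantiomeric pair, giving 4 + 1 = 5 stereoisomers in total.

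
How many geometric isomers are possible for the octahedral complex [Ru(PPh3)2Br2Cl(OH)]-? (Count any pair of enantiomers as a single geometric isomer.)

6

In an octahedral complex each vertex has one trans partner and four cis neighbours.
Working through the distinct placements yields 6 geometric isomers: PPh3 trans, Br trans; PPh3 cis, Br trans; PPh3 trans, Br cis; PPh3 cis, Br cis (3 arrangements, 2 chiral).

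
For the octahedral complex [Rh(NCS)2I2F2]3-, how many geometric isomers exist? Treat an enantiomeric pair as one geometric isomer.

5

The six octahedral sites form three mutually perpendicular trans pairs.
The distinct arrangements are (5 in all): NCS trans, I trans, F trans; NCS cis, I cis, F trans; NCS trans, I cis, F cis; NCS cis, I cis, F cis (chiral); NCS cis, I trans, F cis.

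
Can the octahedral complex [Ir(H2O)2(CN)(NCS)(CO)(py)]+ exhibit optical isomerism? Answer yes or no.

yes

The six octahedral sites form three mutually perpendicular trans pairs.
Placing the ligands in turn and identifying arrangements related by rotation or reflection leaves 9 distinct geometric isomers.
Of these, 6 lack any improper symmetry element and so occur as enantiomeric pairs, giving 9 + 6 = 15 stereoisomers in total.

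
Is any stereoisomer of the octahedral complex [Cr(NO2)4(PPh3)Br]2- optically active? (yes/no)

The six octahedral sites form three mutually perpendicular trans pairs.
There are 2 geometric isomers: PPh3 and Br mutually cis; PPh3 and Br mutually trans.
Each arrangement has an internal mirror plane or centre of symmetry, so none is chiral.

no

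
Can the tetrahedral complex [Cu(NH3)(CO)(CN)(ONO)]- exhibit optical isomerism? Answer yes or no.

All four vertices of a tetrahedron are equivalent and mutually adjacent, so cis/trans isomerism cannot arise.
Only one geometric arrangement is possible; it has no improper symmetry element, so it exists as a pair of enantiomers (2 stereoisomers).

yes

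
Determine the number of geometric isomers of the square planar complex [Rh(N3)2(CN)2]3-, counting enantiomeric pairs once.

The distinct arrangements are (2 in all): N3 cis; N3 trans.

2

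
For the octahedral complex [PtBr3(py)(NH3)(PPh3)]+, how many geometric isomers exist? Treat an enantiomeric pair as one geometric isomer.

4

In an octahedral complex each vertex has one trans partner and four cis neighbours.
Systematic placement gives 4 geometric isomers: Br mer (3 arrangements); Br fac (chiral).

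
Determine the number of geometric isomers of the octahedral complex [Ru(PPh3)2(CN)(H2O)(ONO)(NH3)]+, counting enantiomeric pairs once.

9

An octahedron has six vertices in three trans pairs; every non-trans pair is cis.
Systematic enumeration (placing each ligand type in turn and discarding arrangements equivalent by rotation or reflection) gives 9 geometric isomers.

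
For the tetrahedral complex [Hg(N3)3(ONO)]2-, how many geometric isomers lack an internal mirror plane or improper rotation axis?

In a tetrahedral complex all four positions are equivalent and every pair of ligands is adjacent — there is no cis/trans distinction.
Only one geometric arrangement is possible.

0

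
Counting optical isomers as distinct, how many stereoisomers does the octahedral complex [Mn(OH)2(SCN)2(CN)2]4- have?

6

The six octahedral sites form three mutually perpendicular trans pairs.
There are 5 geometric isomers: OH trans, SCN trans, CN trans; OH cis, SCN cis, CN trans; OH cis, SCN trans, CN cis; OH cis, SCN cis, CN cis (chiral); OH trans, SCN cis, CN cis.
One of these lacks any improper symmetry element and so occurs as an enantiomeric pair, giving 5 + 1 = 6 stereoisomers in total.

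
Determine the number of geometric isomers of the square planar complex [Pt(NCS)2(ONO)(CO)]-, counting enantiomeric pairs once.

The distinct arrangements are (2 in all): NCS cis; NCS trans.

2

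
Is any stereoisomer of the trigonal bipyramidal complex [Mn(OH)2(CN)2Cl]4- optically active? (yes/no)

yes

In a trigonal bipyramid the two axial positions differ from the three equatorial ones.
Exhaustive case analysis gives 5 geometric isomers.
One of these lacks any improper symmetry element and so occurs as an enantiomeric pair, giving 5 + 1 = 6 stereoisomers in total.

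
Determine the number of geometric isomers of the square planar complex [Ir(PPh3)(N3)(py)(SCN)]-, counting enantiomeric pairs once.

3

Systematic placement gives 3 geometric isomers: (N3/SCN trans, PPh3/py trans); (N3/py trans, PPh3/SCN trans); (N3/PPh3 trans, SCN/py trans).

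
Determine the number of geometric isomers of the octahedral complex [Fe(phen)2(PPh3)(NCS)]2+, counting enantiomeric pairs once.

2

In an octahedral complex each vertex has one trans partner and four cis neighbours.
Each phen is bidentate and must span two cis positions.
Working through the distinct placements yields 2 geometric isomers: PPh3 and NCS mutually trans; PPh3 and NCS mutually cis (chiral).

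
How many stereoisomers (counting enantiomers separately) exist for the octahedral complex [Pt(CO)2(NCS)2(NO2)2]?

6

In an octahedral complex each vertex has one trans partner and four cis neighbours.
Systematic placement gives 5 geometric isomers: CO trans, NCS trans, NO2 trans; CO trans, NCS cis, NO2 cis; CO cis, NCS cis, NO2 trans; CO cis, NCS cis, NO2 cis (chiral); CO cis, NCS trans, NO2 cis.
One of these lacks any improper symmetry element and so occurs as an enantiomeric pair, giving 5 + 1 = 6 stereoisomers in total.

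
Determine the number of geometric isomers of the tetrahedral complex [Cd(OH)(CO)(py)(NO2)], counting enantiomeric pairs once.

1

All four vertices of a tetrahedron are equivalent and mutually adjacent, so cis/trans isomerism cannot arise.
Only one geometric arrangement is possible; it has no improper symmetry element, so it exists as a pair of enantiomers (2 stereoisomers).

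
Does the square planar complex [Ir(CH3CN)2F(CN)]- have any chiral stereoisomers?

The distinct arrangements are (2 in all): CH3CN cis; CH3CN trans.
Each arrangement has an internal mirror plane or centre of symmetry, so none is chiral.

no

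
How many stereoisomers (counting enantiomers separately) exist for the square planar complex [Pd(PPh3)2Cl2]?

A square has two trans pairs of vertices; adjacent vertices are cis.
Working through the distinct placements yields 2 geometric isomers: PPh3 cis; PPh3 trans.
Each arrangement has an internal mirror plane or centre of symmetry, so none is chiral.

2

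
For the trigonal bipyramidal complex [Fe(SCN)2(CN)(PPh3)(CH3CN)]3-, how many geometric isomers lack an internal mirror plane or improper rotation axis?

A trigonal bipyramid has two axial and three equatorial sites, which are chemically inequivalent.
Systematic enumeration (placing each ligand type in turn and discarding arrangements equivalent by rotation or reflection) gives 7 geometric isomers.
Of these, 3 lack any improper symmetry element and so occur as enantiomeric pairs, giving 7 + 3 = 10 stereoisomers in total.

3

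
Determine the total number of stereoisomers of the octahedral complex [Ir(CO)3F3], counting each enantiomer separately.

2

The six octahedral sites form three mutually perpendicular trans pairs.
Systematic placement gives 2 geometric isomers: CO mer; CO fac.
Each arrangement has an internal mirror plane or centre of symmetry, so none is chiral.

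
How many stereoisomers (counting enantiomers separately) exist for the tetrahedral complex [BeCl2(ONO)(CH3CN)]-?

1

All four vertices of a tetrahedron are equivalent and mutually adjacent, so cis/trans isomerism cannot arise.
Only one geometric arrangement is possible.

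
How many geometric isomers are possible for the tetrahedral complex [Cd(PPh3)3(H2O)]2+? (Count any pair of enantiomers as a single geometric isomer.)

All four vertices of a tetrahedron are equivalent and mutually adjacent, so cis/trans isomerism cannot arise.
Only one geometric arrangement is possible.

1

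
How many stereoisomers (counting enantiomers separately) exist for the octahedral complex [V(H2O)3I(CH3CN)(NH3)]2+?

5

Systematic placement gives 4 geometric isomers: H2O mer (3 arrangements); H2O fac (chiral).
One of these lacks any improper symmetry element and so occurs as an enantiomeric pair, giving 4 + 1 = 5 stereoisomers in total.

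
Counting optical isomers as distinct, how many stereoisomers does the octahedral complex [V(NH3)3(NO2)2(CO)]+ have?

The six octahedral sites form three mutually perpendicular trans pairs.
Working through the distinct placements yields 3 geometric isomers: NH3 mer, NO2 trans; NH3 fac, NO2 cis; NH3 mer, NO2 cis.
Each arrangement has an internal mirror plane or centre of symmetry, so none is chiral.

3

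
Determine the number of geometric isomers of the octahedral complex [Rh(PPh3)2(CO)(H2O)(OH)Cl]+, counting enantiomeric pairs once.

Systematic enumeration (placing each ligand type in turn and discarding arrangements equivalent by rotation or reflection) gives 9 geometric isomers.

9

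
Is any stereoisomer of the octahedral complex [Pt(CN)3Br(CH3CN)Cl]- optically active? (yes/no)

yes

In an octahedral complex each vertex has one trans partner and four cis neighbours.
The distinct arrangements are (4 in all): CN mer (3 arrangements); CN fac (chiral).
One of these lacks any improper symmetry element and so occurs as an enantiomeric pair, giving 4 + 1 = 5 stereoisomers in total.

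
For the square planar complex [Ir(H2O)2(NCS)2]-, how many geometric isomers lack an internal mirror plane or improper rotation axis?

0

There are 2 geometric isomers: H2O cis; H2O trans.
Each arrangement has an internal mirror plane or centre of symmetry, so none is chiral.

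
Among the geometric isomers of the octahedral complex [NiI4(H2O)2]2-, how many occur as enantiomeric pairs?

An octahedron has six vertices in three trans pairs; every non-trans pair is cis.
Systematic placement gives 2 geometric isomers: H2O trans; H2O cis.
Each arrangement has an internal mirror plane or centre of symmetry, so none is chiral.

0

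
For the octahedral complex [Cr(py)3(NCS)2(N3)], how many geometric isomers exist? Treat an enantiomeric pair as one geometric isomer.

3

The six octahedral sites form three mutually perpendicular trans pairs.
There are 3 geometric isomers: py mer, NCS cis; py mer, NCS trans; py fac, NCS cis.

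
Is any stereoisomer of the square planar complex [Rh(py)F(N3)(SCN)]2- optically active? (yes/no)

no

In a square planar complex each vertex has one trans partner and two cis neighbours.
Working through the distinct placements yields 3 geometric isomers: (F/SCN trans, N3/py trans); (F/py trans, N3/SCN trans); (F/N3 trans, SCN/py trans).
Each arrangement has an internal mirror plane or centre of symmetry, so none is chiral.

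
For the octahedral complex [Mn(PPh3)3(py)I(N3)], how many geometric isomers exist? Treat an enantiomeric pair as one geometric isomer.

4

Working through the distinct placements yields 4 geometric isomers: PPh3 mer (3 arrangements); PPh3 fac (chiral).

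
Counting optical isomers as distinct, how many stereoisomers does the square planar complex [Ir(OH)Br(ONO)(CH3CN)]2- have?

3

A square has two trans pairs of vertices; adjacent vertices are cis.
The distinct arrangements are (3 in all): (Br/OH trans, CH3CN/ONO trans); (Br/ONO trans, CH3CN/OH trans); (Br/CH3CN trans, OH/ONO trans).
Each arrangement has an internal mirror plane or centre of symmetry, so none is chiral.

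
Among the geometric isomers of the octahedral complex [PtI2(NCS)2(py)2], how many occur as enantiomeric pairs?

There are 5 geometric isomers: I trans, NCS trans, py trans; I trans, NCS cis, py cis; I cis, NCS cis, py trans; I cis, NCS cis, py cis (chiral); I cis, NCS trans, py cis.
One of these lacks any improper symmetry element and so occurs as an enantiomeric pair, giving 5 + 1 = 6 stereoisomers in total.

1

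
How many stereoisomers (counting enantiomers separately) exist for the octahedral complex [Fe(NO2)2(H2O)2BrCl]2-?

Systematic placement gives 6 geometric isomers: NO2 trans, H2O trans; NO2 cis, H2O cis (3 arrangements, 2 chiral); NO2 trans, H2O cis; NO2 cis, H2O trans.
Of these, 2 lack any improper symmetry element and so occur as enantiomeric pairs, giving 6 + 2 = 8 stereoisomers in total.

8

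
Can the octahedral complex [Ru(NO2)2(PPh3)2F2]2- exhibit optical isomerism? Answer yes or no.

An octahedron has six vertices in three trans pairs; every non-trans pair is cis.
The distinct arrangements are (5 in all): NO2 trans, PPh3 trans, F trans; NO2 cis, PPh3 cis, F trans; NO2 cis, PPh3 trans, F cis; NO2 cis, PPh3 cis, F cis (chiral); NO2 trans, PPh3 cis, F cis.
One of these lacks any improper symmetry element and so occurs as an enantiomeric pair, giving 5 + 1 = 6 stereoisomers in total.

yes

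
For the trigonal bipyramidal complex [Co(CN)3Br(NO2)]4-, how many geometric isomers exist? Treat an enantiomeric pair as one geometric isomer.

4

In a trigonal bipyramid the two axial positions differ from the three equatorial ones.
Systematic placement gives 4 geometric isomers: Br axial, NO2 equatorial; Br axial, NO2 axial; Br equatorial, NO2 equatorial; Br equatorial, NO2 axial.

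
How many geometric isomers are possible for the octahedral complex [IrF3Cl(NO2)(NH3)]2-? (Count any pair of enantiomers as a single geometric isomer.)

4

In an octahedral complex each vertex has one trans partner and four cis neighbours.
Systematic placement gives 4 geometric isomers: F mer (3 arrangements); F fac (chiral).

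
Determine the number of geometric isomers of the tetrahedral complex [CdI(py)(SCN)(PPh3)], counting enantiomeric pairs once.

1

Only one geometric arrangement is possible; it has no improper symmetry element, so it exists as a pair of enantiomers (2 stereoisomers).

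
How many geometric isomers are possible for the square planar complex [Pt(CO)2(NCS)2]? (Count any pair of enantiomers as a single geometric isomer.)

2

Working through the distinct placements yields 2 geometric isomers: CO cis; CO trans.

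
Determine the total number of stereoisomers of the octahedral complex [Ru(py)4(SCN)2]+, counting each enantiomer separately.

2

Systematic placement gives 2 geometric isomers: SCN trans; SCN cis.
Each arrangement has an internal mirror plane or centre of symmetry, so none is chiral.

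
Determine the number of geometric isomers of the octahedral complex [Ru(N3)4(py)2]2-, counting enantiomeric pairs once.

2

In an octahedral complex each vertex has one trans partner and four cis neighbours.
Systematic placement gives 2 geometric isomers: py trans; py cis.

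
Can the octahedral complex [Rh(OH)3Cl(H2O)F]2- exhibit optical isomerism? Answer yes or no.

yes

In an octahedral complex each vertex has one trans partner and four cis neighbours.
Systematic placement gives 4 geometric isomers: OH mer (3 arrangements); OH fac (chiral).
One of these lacks any improper symmetry element and so occurs as an enantiomeric pair, giving 4 + 1 = 5 stereoisomers in total.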